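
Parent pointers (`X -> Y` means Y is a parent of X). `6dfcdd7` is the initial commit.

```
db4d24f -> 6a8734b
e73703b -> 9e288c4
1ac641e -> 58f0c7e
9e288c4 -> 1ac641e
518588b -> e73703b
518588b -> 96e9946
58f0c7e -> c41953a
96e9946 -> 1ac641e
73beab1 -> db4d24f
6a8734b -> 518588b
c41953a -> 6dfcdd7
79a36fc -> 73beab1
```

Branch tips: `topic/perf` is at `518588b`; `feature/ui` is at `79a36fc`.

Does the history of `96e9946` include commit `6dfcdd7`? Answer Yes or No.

Ancestors of 96e9946 (commits reachable by following parents): {1ac641e, 58f0c7e, 6dfcdd7, 96e9946, c41953a}.
6dfcdd7 is in that set, so it is an ancestor of 96e9946.

Yes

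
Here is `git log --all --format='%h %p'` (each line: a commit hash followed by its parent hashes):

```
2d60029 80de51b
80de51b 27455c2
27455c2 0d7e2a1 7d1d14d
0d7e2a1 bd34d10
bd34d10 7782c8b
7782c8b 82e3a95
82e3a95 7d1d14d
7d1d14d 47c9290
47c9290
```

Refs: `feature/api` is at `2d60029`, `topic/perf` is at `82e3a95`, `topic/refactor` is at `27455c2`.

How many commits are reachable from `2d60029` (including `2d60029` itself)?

Walking parent pointers from 2d60029: reachable set = {0d7e2a1, 27455c2, 2d60029, 47c9290, 7782c8b, 7d1d14d, 80de51b, 82e3a95, bd34d10}.
That is 9 commits.

9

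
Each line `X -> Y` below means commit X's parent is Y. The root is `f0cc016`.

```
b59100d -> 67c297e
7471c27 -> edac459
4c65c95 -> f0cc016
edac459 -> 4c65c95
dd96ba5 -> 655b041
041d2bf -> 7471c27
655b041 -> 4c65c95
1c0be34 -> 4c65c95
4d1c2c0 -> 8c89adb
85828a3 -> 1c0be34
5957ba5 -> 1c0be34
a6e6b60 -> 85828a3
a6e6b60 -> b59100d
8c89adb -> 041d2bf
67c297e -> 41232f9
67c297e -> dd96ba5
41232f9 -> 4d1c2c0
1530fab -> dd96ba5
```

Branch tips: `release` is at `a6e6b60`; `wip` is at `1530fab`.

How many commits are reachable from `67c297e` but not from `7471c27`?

7

Reachable from 67c297e: {041d2bf, 41232f9, 4c65c95, 4d1c2c0, 655b041, 67c297e, 7471c27, 8c89adb, dd96ba5, edac459, f0cc016}.
Reachable from 7471c27: {4c65c95, 7471c27, edac459, f0cc016}.
In 67c297e's history but not 7471c27's: {041d2bf, 41232f9, 4d1c2c0, 655b041, 67c297e, 8c89adb, dd96ba5} — 7 commits.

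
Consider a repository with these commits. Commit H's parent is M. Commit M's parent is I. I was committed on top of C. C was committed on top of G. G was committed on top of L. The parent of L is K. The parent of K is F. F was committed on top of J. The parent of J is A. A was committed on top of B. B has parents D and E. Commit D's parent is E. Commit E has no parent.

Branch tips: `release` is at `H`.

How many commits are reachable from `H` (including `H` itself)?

13

Walking parent pointers from H: reachable set = {A, B, C, D, E, F, G, H, I, J, K, L, M}.
That is 13 commits.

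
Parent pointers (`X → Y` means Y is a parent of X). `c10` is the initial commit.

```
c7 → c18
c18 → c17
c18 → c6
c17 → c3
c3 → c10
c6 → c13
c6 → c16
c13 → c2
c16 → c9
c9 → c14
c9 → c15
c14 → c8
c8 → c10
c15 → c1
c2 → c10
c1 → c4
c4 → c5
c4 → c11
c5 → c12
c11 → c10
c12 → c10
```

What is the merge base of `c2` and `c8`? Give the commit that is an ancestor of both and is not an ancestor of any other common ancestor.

c10

Ancestors of c2: {c10, c2}.
Ancestors of c8: {c10, c8}.
Common ancestors: {c10}.
The only common ancestor is c10, so it is the merge base.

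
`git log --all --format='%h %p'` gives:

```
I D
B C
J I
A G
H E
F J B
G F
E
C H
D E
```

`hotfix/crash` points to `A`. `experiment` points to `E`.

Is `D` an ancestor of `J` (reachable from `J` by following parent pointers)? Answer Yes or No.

Ancestors of J (commits reachable by following parents): {D, E, I, J}.
D is in that set, so it is an ancestor of J.

Yes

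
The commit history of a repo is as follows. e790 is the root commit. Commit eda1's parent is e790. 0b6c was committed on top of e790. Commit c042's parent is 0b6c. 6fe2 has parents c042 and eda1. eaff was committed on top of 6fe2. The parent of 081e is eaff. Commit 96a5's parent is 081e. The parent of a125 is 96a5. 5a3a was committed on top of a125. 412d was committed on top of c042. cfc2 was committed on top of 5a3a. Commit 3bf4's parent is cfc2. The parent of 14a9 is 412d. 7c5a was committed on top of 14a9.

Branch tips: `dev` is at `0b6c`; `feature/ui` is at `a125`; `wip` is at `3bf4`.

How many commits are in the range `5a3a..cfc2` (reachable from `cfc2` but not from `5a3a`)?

1

Reachable from cfc2: {081e, 0b6c, 5a3a, 6fe2, 96a5, a125, c042, cfc2, e790, eaff, eda1}.
Reachable from 5a3a: {081e, 0b6c, 5a3a, 6fe2, 96a5, a125, c042, e790, eaff, eda1}.
In cfc2's history but not 5a3a's: {cfc2} — 1 commit.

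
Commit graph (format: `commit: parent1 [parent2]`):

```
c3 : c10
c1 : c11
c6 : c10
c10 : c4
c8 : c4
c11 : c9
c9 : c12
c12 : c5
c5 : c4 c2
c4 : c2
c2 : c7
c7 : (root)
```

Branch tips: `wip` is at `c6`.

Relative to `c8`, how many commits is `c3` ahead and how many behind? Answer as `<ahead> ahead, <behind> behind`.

2 ahead, 1 behind

Reachable from c3: {c10, c2, c3, c4, c7}.
Reachable from c8: {c2, c4, c7, c8}.
Only in c3's history (ahead): {c10, c3} — 2.
Only in c8's history (behind): {c8} — 1.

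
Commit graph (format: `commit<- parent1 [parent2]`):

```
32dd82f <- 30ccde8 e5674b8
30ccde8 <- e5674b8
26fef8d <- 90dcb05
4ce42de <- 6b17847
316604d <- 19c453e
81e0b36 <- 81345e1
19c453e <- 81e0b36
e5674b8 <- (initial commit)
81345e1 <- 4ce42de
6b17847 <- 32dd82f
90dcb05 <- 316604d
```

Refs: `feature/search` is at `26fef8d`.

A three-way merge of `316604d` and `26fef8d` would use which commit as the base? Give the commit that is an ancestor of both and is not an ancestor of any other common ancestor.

316604d

Ancestors of 316604d: {19c453e, 30ccde8, 316604d, 32dd82f, 4ce42de, 6b17847, 81345e1, 81e0b36, e5674b8}.
Ancestors of 26fef8d: {19c453e, 26fef8d, 30ccde8, 316604d, 32dd82f, 4ce42de, 6b17847, 81345e1, 81e0b36, 90dcb05, e5674b8}.
Common ancestors: {19c453e, 30ccde8, 316604d, 32dd82f, 4ce42de, 6b17847, 81345e1, 81e0b36, e5674b8}.
Among these, 316604d is not an ancestor of any other common ancestor — it is the merge base.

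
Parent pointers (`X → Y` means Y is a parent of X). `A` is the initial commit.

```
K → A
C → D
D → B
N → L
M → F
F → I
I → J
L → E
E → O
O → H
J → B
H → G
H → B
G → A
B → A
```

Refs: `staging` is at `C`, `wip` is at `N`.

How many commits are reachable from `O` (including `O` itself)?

Walking parent pointers from O: reachable set = {A, B, G, H, O}.
That is 5 commits.

5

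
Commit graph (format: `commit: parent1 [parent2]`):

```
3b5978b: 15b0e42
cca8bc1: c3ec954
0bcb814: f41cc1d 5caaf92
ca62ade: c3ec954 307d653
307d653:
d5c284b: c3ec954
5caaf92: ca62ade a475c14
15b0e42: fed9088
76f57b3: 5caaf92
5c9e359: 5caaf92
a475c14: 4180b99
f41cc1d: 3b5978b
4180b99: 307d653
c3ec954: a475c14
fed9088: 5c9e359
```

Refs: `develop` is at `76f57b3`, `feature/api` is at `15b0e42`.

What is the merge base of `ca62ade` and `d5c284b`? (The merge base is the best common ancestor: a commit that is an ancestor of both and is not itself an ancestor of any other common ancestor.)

Ancestors of ca62ade: {307d653, 4180b99, a475c14, c3ec954, ca62ade}.
Ancestors of d5c284b: {307d653, 4180b99, a475c14, c3ec954, d5c284b}.
Common ancestors: {307d653, 4180b99, a475c14, c3ec954}.
Among these, c3ec954 is not an ancestor of any other common ancestor — it is the merge base.

c3ec954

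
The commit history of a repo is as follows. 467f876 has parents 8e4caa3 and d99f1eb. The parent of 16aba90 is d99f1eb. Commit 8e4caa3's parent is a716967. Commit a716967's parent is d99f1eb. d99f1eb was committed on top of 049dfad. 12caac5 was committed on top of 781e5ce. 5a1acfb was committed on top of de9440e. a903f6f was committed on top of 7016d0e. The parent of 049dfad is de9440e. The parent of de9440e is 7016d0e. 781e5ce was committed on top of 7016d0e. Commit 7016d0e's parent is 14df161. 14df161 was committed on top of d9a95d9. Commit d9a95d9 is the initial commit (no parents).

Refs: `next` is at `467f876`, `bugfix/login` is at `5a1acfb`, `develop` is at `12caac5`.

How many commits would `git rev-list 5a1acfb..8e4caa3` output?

Reachable from 8e4caa3: {049dfad, 14df161, 7016d0e, 8e4caa3, a716967, d99f1eb, d9a95d9, de9440e}.
Reachable from 5a1acfb: {14df161, 5a1acfb, 7016d0e, d9a95d9, de9440e}.
In 8e4caa3's history but not 5a1acfb's: {049dfad, 8e4caa3, a716967, d99f1eb} — 4 commits.

4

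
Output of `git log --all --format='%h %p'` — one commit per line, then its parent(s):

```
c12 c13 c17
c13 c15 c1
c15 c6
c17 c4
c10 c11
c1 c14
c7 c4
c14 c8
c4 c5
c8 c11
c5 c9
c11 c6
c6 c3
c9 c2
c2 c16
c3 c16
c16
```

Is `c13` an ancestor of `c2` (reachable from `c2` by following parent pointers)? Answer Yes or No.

No

Ancestors of c2: {c16, c2}.
c13 is not in that set, so it is not an ancestor of c2.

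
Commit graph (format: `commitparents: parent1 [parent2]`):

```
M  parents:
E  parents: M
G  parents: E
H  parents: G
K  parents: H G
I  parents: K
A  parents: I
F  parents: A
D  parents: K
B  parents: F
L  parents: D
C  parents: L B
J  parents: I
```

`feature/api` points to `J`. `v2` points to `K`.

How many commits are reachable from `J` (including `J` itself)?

7

Walking parent pointers from J: reachable set = {E, G, H, I, J, K, M}.
That is 7 commits.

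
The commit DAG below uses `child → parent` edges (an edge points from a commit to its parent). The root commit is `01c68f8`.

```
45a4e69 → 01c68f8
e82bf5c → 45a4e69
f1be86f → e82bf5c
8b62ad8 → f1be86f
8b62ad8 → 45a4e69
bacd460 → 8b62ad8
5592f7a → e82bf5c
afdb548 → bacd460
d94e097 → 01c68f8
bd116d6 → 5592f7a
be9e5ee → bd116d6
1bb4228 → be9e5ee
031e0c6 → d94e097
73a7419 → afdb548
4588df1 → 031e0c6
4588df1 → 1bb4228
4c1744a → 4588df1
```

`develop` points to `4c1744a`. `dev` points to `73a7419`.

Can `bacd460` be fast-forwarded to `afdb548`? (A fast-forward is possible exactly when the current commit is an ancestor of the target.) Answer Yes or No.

Yes

A fast-forward from bacd460 to afdb548 is possible iff bacd460 is an ancestor of afdb548.
Ancestors of afdb548: {01c68f8, 45a4e69, 8b62ad8, afdb548, bacd460, e82bf5c, f1be86f}.
bacd460 is among them, so fast-forward is possible.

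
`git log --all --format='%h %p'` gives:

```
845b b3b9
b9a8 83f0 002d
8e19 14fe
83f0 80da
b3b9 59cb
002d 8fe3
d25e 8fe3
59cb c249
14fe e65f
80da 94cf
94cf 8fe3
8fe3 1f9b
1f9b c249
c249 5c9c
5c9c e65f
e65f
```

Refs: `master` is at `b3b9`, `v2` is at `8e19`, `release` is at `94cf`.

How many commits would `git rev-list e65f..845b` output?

5

Reachable from 845b: {59cb, 5c9c, 845b, b3b9, c249, e65f}.
Reachable from e65f: {e65f}.
In 845b's history but not e65f's: {59cb, 5c9c, 845b, b3b9, c249} — 5 commits.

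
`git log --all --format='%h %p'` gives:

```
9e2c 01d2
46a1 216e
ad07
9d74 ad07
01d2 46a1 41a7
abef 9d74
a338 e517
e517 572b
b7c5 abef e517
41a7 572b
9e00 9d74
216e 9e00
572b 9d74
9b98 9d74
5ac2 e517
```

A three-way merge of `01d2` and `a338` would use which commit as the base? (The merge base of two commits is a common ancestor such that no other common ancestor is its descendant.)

572b

Ancestors of 01d2: {01d2, 216e, 41a7, 46a1, 572b, 9d74, 9e00, ad07}.
Ancestors of a338: {572b, 9d74, a338, ad07, e517}.
Common ancestors: {572b, 9d74, ad07}.
Among these, 572b is not an ancestor of any other common ancestor — it is the merge base.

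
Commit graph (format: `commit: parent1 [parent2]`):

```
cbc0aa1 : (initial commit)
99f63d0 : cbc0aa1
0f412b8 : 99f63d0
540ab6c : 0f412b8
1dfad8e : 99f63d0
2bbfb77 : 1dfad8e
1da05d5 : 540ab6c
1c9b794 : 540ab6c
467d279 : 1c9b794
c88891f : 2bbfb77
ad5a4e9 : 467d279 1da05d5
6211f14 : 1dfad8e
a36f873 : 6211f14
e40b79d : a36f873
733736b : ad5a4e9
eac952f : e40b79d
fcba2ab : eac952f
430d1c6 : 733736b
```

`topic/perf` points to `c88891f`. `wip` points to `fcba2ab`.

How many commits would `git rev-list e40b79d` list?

6

Walking parent pointers from e40b79d: reachable set = {1dfad8e, 6211f14, 99f63d0, a36f873, cbc0aa1, e40b79d}.
That is 6 commits.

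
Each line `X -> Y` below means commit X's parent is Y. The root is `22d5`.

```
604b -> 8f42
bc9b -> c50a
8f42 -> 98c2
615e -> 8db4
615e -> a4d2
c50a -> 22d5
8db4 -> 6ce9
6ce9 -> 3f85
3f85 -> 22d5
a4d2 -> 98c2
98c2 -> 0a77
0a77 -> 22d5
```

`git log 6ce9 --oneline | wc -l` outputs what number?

3

Walking parent pointers from 6ce9: reachable set = {22d5, 3f85, 6ce9}.
That is 3 commits.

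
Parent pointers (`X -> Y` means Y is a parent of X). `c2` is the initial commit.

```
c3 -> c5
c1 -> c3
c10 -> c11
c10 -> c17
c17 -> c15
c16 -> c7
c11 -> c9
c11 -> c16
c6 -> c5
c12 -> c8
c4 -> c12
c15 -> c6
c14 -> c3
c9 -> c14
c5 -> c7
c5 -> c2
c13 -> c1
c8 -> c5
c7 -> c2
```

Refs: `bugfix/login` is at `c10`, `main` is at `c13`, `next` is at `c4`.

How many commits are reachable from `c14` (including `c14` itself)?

5

Walking parent pointers from c14: reachable set = {c14, c2, c3, c5, c7}.
That is 5 commits.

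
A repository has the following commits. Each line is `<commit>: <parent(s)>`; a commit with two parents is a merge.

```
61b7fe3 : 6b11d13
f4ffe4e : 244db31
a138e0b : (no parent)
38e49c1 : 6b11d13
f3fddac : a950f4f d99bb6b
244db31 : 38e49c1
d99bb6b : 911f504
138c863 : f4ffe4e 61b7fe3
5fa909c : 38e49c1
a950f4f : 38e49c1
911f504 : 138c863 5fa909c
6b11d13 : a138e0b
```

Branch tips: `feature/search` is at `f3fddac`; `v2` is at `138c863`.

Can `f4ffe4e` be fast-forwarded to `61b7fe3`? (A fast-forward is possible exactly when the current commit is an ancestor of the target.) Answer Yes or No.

No

A fast-forward from f4ffe4e to 61b7fe3 is possible iff f4ffe4e is an ancestor of 61b7fe3.
Ancestors of 61b7fe3: {61b7fe3, 6b11d13, a138e0b}.
f4ffe4e is not among them, so fast-forward is not possible.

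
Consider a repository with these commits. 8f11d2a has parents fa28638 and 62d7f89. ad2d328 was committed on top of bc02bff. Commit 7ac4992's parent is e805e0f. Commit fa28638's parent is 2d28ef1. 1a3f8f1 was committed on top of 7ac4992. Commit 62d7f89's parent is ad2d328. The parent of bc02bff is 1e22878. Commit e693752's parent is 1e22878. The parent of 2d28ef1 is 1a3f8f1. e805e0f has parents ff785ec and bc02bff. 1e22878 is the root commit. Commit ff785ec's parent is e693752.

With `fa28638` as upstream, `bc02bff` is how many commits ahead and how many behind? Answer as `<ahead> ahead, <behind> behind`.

Reachable from bc02bff: {1e22878, bc02bff}.
Reachable from fa28638: {1a3f8f1, 1e22878, 2d28ef1, 7ac4992, bc02bff, e693752, e805e0f, fa28638, ff785ec}.
Only in bc02bff's history (ahead): {} — 0.
Only in fa28638's history (behind): {1a3f8f1, 2d28ef1, 7ac4992, e693752, e805e0f, fa28638, ff785ec} — 7.

0 ahead, 7 behind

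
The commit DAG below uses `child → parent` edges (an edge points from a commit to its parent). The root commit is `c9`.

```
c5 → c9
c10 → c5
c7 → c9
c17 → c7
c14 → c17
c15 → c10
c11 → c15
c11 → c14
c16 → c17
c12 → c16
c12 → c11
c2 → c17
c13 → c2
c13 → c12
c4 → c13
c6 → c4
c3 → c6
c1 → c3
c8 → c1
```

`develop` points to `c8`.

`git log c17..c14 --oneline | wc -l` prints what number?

1

Reachable from c14: {c14, c17, c7, c9}.
Reachable from c17: {c17, c7, c9}.
In c14's history but not c17's: {c14} — 1 commit.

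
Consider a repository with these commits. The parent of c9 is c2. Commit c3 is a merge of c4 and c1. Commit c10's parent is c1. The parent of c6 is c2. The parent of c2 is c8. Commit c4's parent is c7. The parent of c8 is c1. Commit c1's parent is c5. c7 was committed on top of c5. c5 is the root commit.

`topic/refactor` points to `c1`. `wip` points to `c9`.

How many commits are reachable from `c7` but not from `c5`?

Reachable from c7: {c5, c7}.
Reachable from c5: {c5}.
In c7's history but not c5's: {c7} — 1 commit.

1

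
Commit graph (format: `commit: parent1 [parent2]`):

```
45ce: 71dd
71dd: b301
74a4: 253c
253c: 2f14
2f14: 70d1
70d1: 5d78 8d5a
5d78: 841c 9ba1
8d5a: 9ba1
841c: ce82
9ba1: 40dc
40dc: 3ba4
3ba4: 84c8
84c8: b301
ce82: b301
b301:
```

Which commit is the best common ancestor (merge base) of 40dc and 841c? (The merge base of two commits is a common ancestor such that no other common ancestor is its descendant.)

b301

Ancestors of 40dc: {3ba4, 40dc, 84c8, b301}.
Ancestors of 841c: {841c, b301, ce82}.
Common ancestors: {b301}.
The only common ancestor is b301, so it is the merge base.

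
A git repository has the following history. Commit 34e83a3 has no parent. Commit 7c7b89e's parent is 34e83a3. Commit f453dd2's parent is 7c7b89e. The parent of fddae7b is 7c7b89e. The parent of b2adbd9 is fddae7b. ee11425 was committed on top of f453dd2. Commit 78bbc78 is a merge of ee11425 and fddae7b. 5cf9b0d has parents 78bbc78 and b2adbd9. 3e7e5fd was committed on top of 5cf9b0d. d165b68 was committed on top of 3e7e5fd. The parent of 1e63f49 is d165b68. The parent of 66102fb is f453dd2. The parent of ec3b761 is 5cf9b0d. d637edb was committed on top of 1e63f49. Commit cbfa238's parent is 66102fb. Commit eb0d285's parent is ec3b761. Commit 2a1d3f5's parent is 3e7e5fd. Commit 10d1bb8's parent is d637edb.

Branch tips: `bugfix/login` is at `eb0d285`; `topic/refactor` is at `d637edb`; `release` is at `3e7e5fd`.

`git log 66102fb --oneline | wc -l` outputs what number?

Walking parent pointers from 66102fb: reachable set = {34e83a3, 66102fb, 7c7b89e, f453dd2}.
That is 4 commits.

4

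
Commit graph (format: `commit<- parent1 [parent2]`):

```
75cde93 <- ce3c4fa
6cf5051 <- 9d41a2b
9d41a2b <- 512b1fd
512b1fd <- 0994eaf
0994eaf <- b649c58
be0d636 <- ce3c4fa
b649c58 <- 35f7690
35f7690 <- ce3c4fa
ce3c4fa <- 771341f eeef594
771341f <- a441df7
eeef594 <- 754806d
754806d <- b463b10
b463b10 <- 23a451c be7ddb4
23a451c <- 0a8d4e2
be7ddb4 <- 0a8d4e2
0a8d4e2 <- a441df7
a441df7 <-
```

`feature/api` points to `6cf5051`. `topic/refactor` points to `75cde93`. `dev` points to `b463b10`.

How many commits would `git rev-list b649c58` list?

11

Walking parent pointers from b649c58: reachable set = {0a8d4e2, 23a451c, 35f7690, 754806d, 771341f, a441df7, b463b10, b649c58, be7ddb4, ce3c4fa, eeef594}.
That is 11 commits.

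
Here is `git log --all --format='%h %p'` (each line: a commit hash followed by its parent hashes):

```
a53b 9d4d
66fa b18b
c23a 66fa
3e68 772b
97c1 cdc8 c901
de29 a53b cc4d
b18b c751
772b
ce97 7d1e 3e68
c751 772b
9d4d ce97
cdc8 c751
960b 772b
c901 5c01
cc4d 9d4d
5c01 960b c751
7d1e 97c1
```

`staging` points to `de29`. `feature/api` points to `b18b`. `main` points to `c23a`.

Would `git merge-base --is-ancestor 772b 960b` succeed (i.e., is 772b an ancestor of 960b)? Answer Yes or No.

Ancestors of 960b (commits reachable by following parents): {772b, 960b}.
772b is in that set, so it is an ancestor of 960b.

Yes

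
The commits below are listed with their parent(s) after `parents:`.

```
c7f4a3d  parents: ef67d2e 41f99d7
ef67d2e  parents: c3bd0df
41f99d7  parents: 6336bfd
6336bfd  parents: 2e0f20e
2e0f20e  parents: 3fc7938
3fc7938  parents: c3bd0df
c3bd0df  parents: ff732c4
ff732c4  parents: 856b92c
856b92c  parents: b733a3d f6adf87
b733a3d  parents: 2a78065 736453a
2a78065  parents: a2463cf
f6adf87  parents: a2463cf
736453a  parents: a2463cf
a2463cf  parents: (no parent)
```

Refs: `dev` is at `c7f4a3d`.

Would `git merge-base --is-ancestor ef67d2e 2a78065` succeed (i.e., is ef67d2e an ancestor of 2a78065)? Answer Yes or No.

Ancestors of 2a78065: {2a78065, a2463cf}.
ef67d2e is not in that set, so it is not an ancestor of 2a78065.

No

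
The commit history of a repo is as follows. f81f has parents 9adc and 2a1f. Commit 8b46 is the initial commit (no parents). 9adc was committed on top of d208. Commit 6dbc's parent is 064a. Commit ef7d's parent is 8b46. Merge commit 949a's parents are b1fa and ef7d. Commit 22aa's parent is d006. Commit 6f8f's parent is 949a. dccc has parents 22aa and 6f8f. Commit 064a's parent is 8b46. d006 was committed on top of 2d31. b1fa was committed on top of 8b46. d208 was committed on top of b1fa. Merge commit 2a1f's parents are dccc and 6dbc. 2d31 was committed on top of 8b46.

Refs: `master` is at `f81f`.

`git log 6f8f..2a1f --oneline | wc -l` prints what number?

Reachable from 2a1f: {064a, 22aa, 2a1f, 2d31, 6dbc, 6f8f, 8b46, 949a, b1fa, d006, dccc, ef7d}.
Reachable from 6f8f: {6f8f, 8b46, 949a, b1fa, ef7d}.
In 2a1f's history but not 6f8f's: {064a, 22aa, 2a1f, 2d31, 6dbc, d006, dccc} — 7 commits.

7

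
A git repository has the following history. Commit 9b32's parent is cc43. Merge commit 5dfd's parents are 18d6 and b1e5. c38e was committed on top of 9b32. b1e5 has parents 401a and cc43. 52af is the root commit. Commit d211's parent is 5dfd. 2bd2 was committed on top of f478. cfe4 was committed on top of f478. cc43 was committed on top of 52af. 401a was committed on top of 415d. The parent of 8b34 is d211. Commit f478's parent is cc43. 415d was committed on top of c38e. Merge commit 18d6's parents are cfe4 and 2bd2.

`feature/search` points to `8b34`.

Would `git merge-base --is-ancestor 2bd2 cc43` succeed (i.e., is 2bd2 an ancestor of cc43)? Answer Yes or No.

Ancestors of cc43: {52af, cc43}.
2bd2 is not in that set, so it is not an ancestor of cc43.

No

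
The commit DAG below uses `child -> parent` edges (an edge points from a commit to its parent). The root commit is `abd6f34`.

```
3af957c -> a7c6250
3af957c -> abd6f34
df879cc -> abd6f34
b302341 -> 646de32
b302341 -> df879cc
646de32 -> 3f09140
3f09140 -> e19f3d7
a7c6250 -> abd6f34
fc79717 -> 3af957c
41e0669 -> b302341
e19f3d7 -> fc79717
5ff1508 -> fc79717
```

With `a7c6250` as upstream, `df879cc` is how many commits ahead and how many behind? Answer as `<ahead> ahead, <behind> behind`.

1 ahead, 1 behind

Reachable from df879cc: {abd6f34, df879cc}.
Reachable from a7c6250: {a7c6250, abd6f34}.
Only in df879cc's history (ahead): {df879cc} — 1.
Only in a7c6250's history (behind): {a7c6250} — 1.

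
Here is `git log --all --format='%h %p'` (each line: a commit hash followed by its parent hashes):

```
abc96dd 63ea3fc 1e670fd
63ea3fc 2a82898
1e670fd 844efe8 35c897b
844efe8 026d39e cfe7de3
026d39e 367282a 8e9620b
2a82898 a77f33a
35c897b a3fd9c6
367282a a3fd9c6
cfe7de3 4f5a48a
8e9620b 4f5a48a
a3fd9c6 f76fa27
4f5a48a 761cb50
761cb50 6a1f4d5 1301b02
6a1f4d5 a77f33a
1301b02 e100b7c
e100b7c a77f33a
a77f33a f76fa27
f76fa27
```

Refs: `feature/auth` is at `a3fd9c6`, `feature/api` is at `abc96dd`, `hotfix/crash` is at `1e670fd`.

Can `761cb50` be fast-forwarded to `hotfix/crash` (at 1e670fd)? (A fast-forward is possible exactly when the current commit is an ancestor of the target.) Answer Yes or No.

Yes

A fast-forward from 761cb50 to 1e670fd is possible iff 761cb50 is an ancestor of 1e670fd.
Ancestors of 1e670fd: {026d39e, 1301b02, 1e670fd, 35c897b, 367282a, 4f5a48a, 6a1f4d5, 761cb50, 844efe8, 8e9620b, a3fd9c6, a77f33a, cfe7de3, e100b7c, f76fa27}.
761cb50 is among them, so fast-forward is possible.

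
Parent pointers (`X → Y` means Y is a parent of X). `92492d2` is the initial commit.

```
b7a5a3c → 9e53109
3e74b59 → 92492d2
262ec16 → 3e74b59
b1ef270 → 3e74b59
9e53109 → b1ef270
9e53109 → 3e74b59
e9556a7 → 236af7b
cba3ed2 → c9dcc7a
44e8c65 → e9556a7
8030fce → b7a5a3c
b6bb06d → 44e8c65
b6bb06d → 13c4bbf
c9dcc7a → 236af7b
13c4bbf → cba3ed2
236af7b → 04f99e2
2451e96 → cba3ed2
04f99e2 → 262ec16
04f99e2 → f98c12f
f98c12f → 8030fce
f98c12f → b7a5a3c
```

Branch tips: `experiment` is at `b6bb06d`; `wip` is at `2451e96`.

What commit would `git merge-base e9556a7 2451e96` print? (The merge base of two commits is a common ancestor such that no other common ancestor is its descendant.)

236af7b

Ancestors of e9556a7: {04f99e2, 236af7b, 262ec16, 3e74b59, 8030fce, 92492d2, 9e53109, b1ef270, b7a5a3c, e9556a7, f98c12f}.
Ancestors of 2451e96: {04f99e2, 236af7b, 2451e96, 262ec16, 3e74b59, 8030fce, 92492d2, 9e53109, b1ef270, b7a5a3c, c9dcc7a, cba3ed2, f98c12f}.
Common ancestors: {04f99e2, 236af7b, 262ec16, 3e74b59, 8030fce, 92492d2, 9e53109, b1ef270, b7a5a3c, f98c12f}.
Among these, 236af7b is not an ancestor of any other common ancestor — it is the merge base.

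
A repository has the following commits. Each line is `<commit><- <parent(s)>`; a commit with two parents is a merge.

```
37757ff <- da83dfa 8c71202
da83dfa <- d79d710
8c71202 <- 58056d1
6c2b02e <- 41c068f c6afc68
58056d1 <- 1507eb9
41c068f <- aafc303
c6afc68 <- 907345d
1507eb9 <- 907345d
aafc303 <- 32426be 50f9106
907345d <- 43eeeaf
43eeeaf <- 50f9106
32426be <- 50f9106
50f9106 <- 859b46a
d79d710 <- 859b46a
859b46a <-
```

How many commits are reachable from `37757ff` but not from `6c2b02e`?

6

Reachable from 37757ff: {1507eb9, 37757ff, 43eeeaf, 50f9106, 58056d1, 859b46a, 8c71202, 907345d, d79d710, da83dfa}.
Reachable from 6c2b02e: {32426be, 41c068f, 43eeeaf, 50f9106, 6c2b02e, 859b46a, 907345d, aafc303, c6afc68}.
In 37757ff's history but not 6c2b02e's: {1507eb9, 37757ff, 58056d1, 8c71202, d79d710, da83dfa} — 6 commits.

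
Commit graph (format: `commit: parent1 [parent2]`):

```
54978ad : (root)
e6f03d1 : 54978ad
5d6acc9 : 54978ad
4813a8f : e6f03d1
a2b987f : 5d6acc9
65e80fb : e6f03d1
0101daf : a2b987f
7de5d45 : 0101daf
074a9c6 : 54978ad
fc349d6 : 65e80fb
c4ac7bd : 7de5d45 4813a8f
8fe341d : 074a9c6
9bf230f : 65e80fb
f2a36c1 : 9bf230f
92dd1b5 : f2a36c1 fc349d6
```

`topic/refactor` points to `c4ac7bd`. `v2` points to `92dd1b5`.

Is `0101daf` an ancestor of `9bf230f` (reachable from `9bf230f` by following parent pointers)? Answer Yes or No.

No

Ancestors of 9bf230f: {54978ad, 65e80fb, 9bf230f, e6f03d1}.
0101daf is not in that set, so it is not an ancestor of 9bf230f.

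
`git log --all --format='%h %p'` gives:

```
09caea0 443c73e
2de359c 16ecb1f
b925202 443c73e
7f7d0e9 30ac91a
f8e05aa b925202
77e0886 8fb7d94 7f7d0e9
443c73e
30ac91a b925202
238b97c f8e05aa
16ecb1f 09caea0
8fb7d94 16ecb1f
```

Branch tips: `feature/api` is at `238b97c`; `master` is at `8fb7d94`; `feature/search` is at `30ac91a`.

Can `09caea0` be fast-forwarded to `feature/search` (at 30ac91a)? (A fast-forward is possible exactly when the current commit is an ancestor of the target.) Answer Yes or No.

A fast-forward from 09caea0 to 30ac91a is possible iff 09caea0 is an ancestor of 30ac91a.
Ancestors of 30ac91a: {30ac91a, 443c73e, b925202}.
09caea0 is not among them, so fast-forward is not possible.

No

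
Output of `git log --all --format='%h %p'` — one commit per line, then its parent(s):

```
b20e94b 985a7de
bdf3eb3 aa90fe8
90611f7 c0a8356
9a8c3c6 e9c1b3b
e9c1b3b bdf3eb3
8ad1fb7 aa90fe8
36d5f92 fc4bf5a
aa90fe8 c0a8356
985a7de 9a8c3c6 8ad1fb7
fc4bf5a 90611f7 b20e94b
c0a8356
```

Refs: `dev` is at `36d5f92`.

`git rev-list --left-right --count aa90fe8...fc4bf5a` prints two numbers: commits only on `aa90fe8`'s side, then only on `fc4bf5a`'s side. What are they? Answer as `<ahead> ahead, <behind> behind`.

Reachable from aa90fe8: {aa90fe8, c0a8356}.
Reachable from fc4bf5a: {8ad1fb7, 90611f7, 985a7de, 9a8c3c6, aa90fe8, b20e94b, bdf3eb3, c0a8356, e9c1b3b, fc4bf5a}.
Only in aa90fe8's history (ahead): {} — 0.
Only in fc4bf5a's history (behind): {8ad1fb7, 90611f7, 985a7de, 9a8c3c6, b20e94b, bdf3eb3, e9c1b3b, fc4bf5a} — 8.

0 ahead, 8 behind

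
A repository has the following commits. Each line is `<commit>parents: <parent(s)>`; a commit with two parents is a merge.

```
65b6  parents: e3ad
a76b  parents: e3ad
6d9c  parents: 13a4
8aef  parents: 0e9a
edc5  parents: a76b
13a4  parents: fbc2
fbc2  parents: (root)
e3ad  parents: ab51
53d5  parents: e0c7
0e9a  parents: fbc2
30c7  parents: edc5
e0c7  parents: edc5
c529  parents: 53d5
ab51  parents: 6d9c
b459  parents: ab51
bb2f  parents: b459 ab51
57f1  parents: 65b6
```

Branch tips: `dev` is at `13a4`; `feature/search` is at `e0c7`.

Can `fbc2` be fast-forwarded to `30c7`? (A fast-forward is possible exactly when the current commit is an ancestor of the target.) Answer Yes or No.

Yes

A fast-forward from fbc2 to 30c7 is possible iff fbc2 is an ancestor of 30c7.
Ancestors of 30c7: {13a4, 30c7, 6d9c, a76b, ab51, e3ad, edc5, fbc2}.
fbc2 is among them, so fast-forward is possible.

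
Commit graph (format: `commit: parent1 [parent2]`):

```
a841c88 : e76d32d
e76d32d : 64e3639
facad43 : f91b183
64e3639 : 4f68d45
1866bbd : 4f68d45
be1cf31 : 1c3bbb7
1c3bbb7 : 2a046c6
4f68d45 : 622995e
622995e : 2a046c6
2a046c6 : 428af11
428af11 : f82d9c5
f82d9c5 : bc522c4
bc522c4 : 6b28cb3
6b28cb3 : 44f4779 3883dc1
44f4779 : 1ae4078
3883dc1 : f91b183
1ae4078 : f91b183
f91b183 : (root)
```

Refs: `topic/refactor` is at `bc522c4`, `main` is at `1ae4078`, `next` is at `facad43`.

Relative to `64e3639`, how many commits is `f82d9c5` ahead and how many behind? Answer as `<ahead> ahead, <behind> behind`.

0 ahead, 5 behind

Reachable from f82d9c5: {1ae4078, 3883dc1, 44f4779, 6b28cb3, bc522c4, f82d9c5, f91b183}.
Reachable from 64e3639: {1ae4078, 2a046c6, 3883dc1, 428af11, 44f4779, 4f68d45, 622995e, 64e3639, 6b28cb3, bc522c4, f82d9c5, f91b183}.
Only in f82d9c5's history (ahead): {} — 0.
Only in 64e3639's history (behind): {2a046c6, 428af11, 4f68d45, 622995e, 64e3639} — 5.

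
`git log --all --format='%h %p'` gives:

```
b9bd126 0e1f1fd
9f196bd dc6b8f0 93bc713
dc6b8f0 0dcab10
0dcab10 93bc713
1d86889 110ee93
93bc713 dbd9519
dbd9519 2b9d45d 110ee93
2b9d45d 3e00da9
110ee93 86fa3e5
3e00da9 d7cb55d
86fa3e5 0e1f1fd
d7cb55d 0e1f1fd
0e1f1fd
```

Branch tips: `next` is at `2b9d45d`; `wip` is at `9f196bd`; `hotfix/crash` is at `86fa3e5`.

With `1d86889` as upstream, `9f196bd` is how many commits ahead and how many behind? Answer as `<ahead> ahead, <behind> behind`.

8 ahead, 1 behind

Reachable from 9f196bd: {0dcab10, 0e1f1fd, 110ee93, 2b9d45d, 3e00da9, 86fa3e5, 93bc713, 9f196bd, d7cb55d, dbd9519, dc6b8f0}.
Reachable from 1d86889: {0e1f1fd, 110ee93, 1d86889, 86fa3e5}.
Only in 9f196bd's history (ahead): {0dcab10, 2b9d45d, 3e00da9, 93bc713, 9f196bd, d7cb55d, dbd9519, dc6b8f0} — 8.
Only in 1d86889's history (behind): {1d86889} — 1.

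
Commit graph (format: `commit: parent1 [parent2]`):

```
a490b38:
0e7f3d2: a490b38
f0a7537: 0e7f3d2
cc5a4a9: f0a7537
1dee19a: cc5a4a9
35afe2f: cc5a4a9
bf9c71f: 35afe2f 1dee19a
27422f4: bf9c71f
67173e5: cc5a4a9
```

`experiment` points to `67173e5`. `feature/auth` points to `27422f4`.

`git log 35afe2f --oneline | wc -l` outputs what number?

Walking parent pointers from 35afe2f: reachable set = {0e7f3d2, 35afe2f, a490b38, cc5a4a9, f0a7537}.
That is 5 commits.

5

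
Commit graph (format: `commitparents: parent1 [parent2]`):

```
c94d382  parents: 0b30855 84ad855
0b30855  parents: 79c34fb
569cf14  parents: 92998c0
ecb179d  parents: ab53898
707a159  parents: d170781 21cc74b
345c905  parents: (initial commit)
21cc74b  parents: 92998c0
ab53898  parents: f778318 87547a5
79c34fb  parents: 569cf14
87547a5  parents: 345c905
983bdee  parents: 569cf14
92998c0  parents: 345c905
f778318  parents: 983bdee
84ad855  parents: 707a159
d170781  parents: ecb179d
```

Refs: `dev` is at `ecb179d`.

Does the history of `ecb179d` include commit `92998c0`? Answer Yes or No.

Yes

Ancestors of ecb179d (commits reachable by following parents): {345c905, 569cf14, 87547a5, 92998c0, 983bdee, ab53898, ecb179d, f778318}.
92998c0 is in that set, so it is an ancestor of ecb179d.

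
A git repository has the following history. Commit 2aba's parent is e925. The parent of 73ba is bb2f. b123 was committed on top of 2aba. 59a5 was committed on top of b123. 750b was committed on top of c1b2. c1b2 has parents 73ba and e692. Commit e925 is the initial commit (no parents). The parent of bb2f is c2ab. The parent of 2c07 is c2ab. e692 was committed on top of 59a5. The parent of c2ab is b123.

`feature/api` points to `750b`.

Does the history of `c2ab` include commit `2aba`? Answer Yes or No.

Ancestors of c2ab (commits reachable by following parents): {2aba, b123, c2ab, e925}.
2aba is in that set, so it is an ancestor of c2ab.

Yes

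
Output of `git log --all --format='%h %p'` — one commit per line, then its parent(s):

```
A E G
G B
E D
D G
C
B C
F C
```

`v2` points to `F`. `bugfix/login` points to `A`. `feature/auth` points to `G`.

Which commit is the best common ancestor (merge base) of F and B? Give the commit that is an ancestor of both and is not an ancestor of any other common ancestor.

Ancestors of F: {C, F}.
Ancestors of B: {B, C}.
Common ancestors: {C}.
The only common ancestor is C, so it is the merge base.

C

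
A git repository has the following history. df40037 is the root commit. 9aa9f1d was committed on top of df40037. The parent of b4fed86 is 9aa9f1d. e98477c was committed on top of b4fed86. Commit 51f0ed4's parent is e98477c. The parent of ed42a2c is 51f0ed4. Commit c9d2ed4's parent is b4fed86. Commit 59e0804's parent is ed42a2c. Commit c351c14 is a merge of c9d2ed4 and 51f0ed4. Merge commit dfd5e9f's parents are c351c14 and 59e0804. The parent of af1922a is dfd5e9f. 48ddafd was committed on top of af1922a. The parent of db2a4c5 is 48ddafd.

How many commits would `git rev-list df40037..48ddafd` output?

11

Reachable from 48ddafd: {48ddafd, 51f0ed4, 59e0804, 9aa9f1d, af1922a, b4fed86, c351c14, c9d2ed4, df40037, dfd5e9f, e98477c, ed42a2c}.
Reachable from df40037: {df40037}.
In 48ddafd's history but not df40037's: {48ddafd, 51f0ed4, 59e0804, 9aa9f1d, af1922a, b4fed86, c351c14, c9d2ed4, dfd5e9f, e98477c, ed42a2c} — 11 commits.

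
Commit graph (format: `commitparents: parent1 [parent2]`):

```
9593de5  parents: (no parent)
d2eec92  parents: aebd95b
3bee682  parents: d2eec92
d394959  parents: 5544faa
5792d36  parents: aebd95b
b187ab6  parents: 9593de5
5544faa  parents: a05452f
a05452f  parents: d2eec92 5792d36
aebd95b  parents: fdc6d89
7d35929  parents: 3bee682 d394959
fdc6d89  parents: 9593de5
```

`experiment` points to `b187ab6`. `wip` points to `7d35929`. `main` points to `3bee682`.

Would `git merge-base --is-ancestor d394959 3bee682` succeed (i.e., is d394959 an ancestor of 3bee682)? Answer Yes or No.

No

Ancestors of 3bee682: {3bee682, 9593de5, aebd95b, d2eec92, fdc6d89}.
d394959 is not in that set, so it is not an ancestor of 3bee682.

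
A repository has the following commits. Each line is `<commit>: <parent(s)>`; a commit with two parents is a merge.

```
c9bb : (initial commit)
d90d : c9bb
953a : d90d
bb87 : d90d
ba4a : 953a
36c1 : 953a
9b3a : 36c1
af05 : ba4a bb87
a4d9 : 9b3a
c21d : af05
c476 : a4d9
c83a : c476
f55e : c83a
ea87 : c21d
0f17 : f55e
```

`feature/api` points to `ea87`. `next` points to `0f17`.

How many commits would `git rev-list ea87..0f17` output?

Reachable from 0f17: {0f17, 36c1, 953a, 9b3a, a4d9, c476, c83a, c9bb, d90d, f55e}.
Reachable from ea87: {953a, af05, ba4a, bb87, c21d, c9bb, d90d, ea87}.
In 0f17's history but not ea87's: {0f17, 36c1, 9b3a, a4d9, c476, c83a, f55e} — 7 commits.

7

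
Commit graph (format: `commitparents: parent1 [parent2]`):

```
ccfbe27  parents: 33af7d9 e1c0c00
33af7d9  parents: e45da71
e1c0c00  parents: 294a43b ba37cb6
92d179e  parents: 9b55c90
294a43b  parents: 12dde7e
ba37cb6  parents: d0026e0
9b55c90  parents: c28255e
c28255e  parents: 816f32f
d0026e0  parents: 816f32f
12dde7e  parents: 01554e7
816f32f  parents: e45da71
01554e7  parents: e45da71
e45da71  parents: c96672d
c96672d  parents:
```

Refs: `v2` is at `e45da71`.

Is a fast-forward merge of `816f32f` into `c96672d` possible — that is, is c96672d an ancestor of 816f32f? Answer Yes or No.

A fast-forward from c96672d to 816f32f is possible iff c96672d is an ancestor of 816f32f.
Ancestors of 816f32f: {816f32f, c96672d, e45da71}.
c96672d is among them, so fast-forward is possible.

Yes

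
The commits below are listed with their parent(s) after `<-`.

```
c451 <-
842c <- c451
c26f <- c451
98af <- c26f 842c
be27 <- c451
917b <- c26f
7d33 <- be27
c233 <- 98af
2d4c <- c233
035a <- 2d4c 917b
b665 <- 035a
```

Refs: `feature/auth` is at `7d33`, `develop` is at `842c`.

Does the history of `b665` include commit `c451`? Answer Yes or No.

Ancestors of b665 (commits reachable by following parents): {035a, 2d4c, 842c, 917b, 98af, b665, c233, c26f, c451}.
c451 is in that set, so it is an ancestor of b665.

Yes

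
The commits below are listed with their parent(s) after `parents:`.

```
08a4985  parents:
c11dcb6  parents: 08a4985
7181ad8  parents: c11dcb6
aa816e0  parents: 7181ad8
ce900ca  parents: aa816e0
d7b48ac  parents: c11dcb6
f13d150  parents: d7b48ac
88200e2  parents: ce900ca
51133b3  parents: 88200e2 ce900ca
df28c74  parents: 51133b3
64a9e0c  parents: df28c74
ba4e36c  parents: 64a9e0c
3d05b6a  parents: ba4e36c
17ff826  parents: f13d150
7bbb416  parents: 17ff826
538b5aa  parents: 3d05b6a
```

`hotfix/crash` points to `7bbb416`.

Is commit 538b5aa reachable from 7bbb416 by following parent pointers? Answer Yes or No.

No

Ancestors of 7bbb416: {08a4985, 17ff826, 7bbb416, c11dcb6, d7b48ac, f13d150}.
538b5aa is not in that set, so it is not an ancestor of 7bbb416.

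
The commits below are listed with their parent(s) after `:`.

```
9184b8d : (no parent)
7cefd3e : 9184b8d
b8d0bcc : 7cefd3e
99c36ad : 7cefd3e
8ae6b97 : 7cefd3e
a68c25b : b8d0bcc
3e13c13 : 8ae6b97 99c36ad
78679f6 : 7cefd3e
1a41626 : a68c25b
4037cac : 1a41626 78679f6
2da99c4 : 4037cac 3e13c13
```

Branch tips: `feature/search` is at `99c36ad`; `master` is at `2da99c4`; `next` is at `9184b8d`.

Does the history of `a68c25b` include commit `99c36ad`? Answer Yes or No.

No

Ancestors of a68c25b: {7cefd3e, 9184b8d, a68c25b, b8d0bcc}.
99c36ad is not in that set, so it is not an ancestor of a68c25b.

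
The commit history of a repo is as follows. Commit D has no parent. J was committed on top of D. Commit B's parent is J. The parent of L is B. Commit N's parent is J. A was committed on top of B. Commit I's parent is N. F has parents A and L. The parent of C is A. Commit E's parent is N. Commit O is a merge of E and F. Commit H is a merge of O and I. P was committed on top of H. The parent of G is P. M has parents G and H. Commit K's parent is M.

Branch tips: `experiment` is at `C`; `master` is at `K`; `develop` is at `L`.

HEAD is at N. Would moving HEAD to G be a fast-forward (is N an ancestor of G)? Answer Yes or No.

A fast-forward from N to G is possible iff N is an ancestor of G.
Ancestors of G: {A, B, D, E, F, G, H, I, J, L, N, O, P}.
N is among them, so fast-forward is possible.

Yes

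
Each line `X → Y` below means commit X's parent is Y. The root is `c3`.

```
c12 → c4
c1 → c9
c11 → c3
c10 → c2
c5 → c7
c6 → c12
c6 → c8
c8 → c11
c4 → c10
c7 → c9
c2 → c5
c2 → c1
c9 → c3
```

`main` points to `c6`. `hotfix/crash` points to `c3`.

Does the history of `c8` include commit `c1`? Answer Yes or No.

No

Ancestors of c8: {c11, c3, c8}.
c1 is not in that set, so it is not an ancestor of c8.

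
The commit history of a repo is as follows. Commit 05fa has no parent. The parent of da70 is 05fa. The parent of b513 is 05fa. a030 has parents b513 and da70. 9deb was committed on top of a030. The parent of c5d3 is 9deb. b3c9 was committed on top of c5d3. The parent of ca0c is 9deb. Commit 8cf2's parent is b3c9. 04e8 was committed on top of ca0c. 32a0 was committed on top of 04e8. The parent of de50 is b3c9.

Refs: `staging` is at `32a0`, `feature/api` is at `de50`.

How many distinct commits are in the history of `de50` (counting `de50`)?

Walking parent pointers from de50: reachable set = {05fa, 9deb, a030, b3c9, b513, c5d3, da70, de50}.
That is 8 commits.

8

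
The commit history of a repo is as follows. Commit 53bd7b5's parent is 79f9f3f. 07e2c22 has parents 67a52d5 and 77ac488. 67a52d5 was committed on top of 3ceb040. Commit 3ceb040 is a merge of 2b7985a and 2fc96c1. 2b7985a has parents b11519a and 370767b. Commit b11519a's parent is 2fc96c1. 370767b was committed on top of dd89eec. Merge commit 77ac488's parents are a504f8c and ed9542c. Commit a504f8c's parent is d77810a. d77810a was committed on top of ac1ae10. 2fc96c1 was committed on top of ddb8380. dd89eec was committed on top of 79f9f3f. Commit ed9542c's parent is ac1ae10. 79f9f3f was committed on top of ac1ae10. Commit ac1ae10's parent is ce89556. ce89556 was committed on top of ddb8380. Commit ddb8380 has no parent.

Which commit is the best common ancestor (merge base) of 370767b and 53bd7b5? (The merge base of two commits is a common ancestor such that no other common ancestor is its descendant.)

Ancestors of 370767b: {370767b, 79f9f3f, ac1ae10, ce89556, dd89eec, ddb8380}.
Ancestors of 53bd7b5: {53bd7b5, 79f9f3f, ac1ae10, ce89556, ddb8380}.
Common ancestors: {79f9f3f, ac1ae10, ce89556, ddb8380}.
Among these, 79f9f3f is not an ancestor of any other common ancestor — it is the merge base.

79f9f3f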